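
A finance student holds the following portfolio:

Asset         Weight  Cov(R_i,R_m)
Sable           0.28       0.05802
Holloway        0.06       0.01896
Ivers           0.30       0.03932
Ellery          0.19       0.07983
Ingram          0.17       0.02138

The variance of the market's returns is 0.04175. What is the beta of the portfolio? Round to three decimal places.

β_Sable = 0.05802 / 0.04175 = 1.3897
β_Holloway = 0.01896 / 0.04175 = 0.4541
β_Ivers = 0.03932 / 0.04175 = 0.9418
β_Ellery = 0.07983 / 0.04175 = 1.9121
β_Ingram = 0.02138 / 0.04175 = 0.5121
β_P = Σ w_i β_i = 0.28×1.3897 + 0.06×0.4541 + 0.30×0.9418 + 0.19×1.9121 + 0.17×0.5121 = 1.1493

1.149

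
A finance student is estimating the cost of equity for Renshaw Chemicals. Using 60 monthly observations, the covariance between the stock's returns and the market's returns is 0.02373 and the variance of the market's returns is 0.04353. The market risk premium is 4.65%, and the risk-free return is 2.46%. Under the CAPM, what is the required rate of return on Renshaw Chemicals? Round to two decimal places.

4.99%

β = Cov(R_i, R_m) / Var(R_m) = 0.02373 / 0.04353 = 0.5451
E(R) = R_f + β × MRP = 2.46% + 0.5451 × 4.65% = 4.99%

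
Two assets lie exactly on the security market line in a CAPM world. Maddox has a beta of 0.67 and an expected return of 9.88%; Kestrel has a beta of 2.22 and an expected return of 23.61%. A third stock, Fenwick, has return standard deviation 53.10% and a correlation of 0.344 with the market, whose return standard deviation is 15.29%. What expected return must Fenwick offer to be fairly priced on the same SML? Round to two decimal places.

MRP = (23.61% − 9.88%) / (2.22 − 0.67) = 8.8581%
R_f = 9.88% − 0.67 × 8.8581% = 3.9451%
β_Fenwick = ρ·σ_i/σ_m = 0.344 × 53.10 / 15.29 = 1.1947
E(R_Fenwick) = R_f + β × MRP = 3.9451% + 1.1947 × 8.8581% = 14.53%

14.53%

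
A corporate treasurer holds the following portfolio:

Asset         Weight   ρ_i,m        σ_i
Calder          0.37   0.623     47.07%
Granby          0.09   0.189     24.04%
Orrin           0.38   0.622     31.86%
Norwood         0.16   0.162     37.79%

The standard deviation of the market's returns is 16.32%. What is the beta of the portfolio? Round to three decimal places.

β_Calder = 0.623 × 47.07% / 16.32% = 1.7969
β_Granby = 0.189 × 24.04% / 16.32% = 0.2784
β_Orrin = 0.622 × 31.86% / 16.32% = 1.2143
β_Norwood = 0.162 × 37.79% / 16.32% = 0.3751
β_P = Σ w_i β_i = 0.37×1.7969 + 0.09×0.2784 + 0.38×1.2143 + 0.16×0.3751 = 1.2114

1.211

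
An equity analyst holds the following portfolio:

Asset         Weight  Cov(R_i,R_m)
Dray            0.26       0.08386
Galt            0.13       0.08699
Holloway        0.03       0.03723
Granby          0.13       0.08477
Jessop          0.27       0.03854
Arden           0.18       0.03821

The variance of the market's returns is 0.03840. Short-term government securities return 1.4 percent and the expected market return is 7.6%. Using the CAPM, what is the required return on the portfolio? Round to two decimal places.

11.50%

β_Dray = 0.08386 / 0.03840 = 2.1839
β_Galt = 0.08699 / 0.03840 = 2.2654
β_Holloway = 0.03723 / 0.03840 = 0.9695
β_Granby = 0.08477 / 0.03840 = 2.2076
β_Jessop = 0.03854 / 0.03840 = 1.0036
β_Arden = 0.03821 / 0.03840 = 0.9951
β_P = Σ w_i β_i = 0.26×2.1839 + 0.13×2.2654 + 0.03×0.9695 + 0.13×2.2076 + 0.27×1.0036 + 0.18×0.9951 = 1.6285
MRP = 7.6% − 1.4% = 6.20%
E(R_P) = R_f + β_P × MRP = 1.4% + 1.6285 × 6.2% = 11.50%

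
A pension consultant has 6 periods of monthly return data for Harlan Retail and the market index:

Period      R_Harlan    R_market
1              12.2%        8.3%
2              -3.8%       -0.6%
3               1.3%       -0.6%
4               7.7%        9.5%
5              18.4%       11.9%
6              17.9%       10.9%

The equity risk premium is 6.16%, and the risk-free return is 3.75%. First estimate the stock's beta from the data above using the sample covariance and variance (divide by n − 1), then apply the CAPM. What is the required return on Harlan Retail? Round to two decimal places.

12.80%

Mean R_i = (12.2 − 3.8 + 1.3 + 7.7 + 18.4 + 17.9) / 6 = 8.9500%
Mean R_m = (8.3 − 0.6 − 0.6 + 9.5 + 11.9 + 10.9) / 6 = 6.5667%
Σ(R_i − R̄_i)(R_m − R̄_m) = 237.3500  ⇒  Cov = 237.3500 / 5 = 47.4700
Σ(R_m − R̄_m)² = 161.5533  ⇒  Var(R_m) = 161.5533 / 5 = 32.3107
β = Cov / Var(R_m) = 47.4700 / 32.3107 = 1.4692
E(R) = R_f + β × MRP = 3.75% + 1.4692 × 6.16% = 12.80%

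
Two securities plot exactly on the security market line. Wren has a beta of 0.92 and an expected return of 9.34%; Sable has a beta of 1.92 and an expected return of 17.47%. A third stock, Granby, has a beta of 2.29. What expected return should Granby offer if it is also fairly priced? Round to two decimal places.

20.48%

MRP (SML slope) = (17.47% − 9.34%) / (1.92 − 0.92) = 8.13% / 1.00 = 8.1300%
R_f (intercept) = 9.34% − 0.92 × 8.1300% = 1.8604%
E(R_Granby) = R_f + β × MRP = 1.8604% + 2.29 × 8.1300% = 20.48%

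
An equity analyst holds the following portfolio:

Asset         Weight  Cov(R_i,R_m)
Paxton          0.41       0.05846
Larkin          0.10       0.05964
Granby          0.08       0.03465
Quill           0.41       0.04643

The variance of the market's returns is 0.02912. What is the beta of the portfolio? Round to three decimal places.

1.777

β_Paxton = 0.05846 / 0.02912 = 2.0076
β_Larkin = 0.05964 / 0.02912 = 2.0481
β_Granby = 0.03465 / 0.02912 = 1.1899
β_Quill = 0.04643 / 0.02912 = 1.5944
β_P = Σ w_i β_i = 0.41×2.0076 + 0.10×2.0481 + 0.08×1.1899 + 0.41×1.5944 = 1.7768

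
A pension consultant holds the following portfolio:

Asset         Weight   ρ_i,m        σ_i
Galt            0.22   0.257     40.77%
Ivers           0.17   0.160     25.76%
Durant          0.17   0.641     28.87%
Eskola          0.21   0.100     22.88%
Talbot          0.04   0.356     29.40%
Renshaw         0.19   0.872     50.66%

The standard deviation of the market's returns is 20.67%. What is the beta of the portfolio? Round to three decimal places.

0.747

β_Galt = 0.257 × 40.77% / 20.67% = 0.5069
β_Ivers = 0.160 × 25.76% / 20.67% = 0.1994
β_Durant = 0.641 × 28.87% / 20.67% = 0.8953
β_Eskola = 0.100 × 22.88% / 20.67% = 0.1107
β_Talbot = 0.356 × 29.40% / 20.67% = 0.5064
β_Renshaw = 0.872 × 50.66% / 20.67% = 2.1372
β_P = Σ w_i β_i = 0.22×0.5069 + 0.17×0.1994 + 0.17×0.8953 + 0.21×0.1107 + 0.04×0.5064 + 0.19×2.1372 = 0.7472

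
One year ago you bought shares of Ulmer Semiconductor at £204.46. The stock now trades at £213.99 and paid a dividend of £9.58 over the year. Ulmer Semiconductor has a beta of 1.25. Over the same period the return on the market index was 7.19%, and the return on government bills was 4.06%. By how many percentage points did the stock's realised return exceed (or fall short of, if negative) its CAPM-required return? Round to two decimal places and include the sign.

+1.37%

Realised HPR = (P1 + D1 − P0) / P0 = (213.99 + 9.58 − 204.46) / 204.46 = 19.11 / 204.46 = 9.3466%
MRP = 7.19% − 4.06% = 3.13%
CAPM required = R_f + β·MRP = 4.06% + 1.25 × 3.13% = 7.9725%
α = realised − required = 9.3466% − 7.9725% = +1.37%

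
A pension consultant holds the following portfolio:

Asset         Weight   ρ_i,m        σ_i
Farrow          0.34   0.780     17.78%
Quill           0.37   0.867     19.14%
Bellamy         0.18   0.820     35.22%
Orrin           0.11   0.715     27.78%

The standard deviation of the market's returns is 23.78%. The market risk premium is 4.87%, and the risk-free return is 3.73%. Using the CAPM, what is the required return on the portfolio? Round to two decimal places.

β_Farrow = 0.780 × 17.78% / 23.78% = 0.5832
β_Quill = 0.867 × 19.14% / 23.78% = 0.6978
β_Bellamy = 0.820 × 35.22% / 23.78% = 1.2145
β_Orrin = 0.715 × 27.78% / 23.78% = 0.8353
β_P = Σ w_i β_i = 0.34×0.5832 + 0.37×0.6978 + 0.18×1.2145 + 0.11×0.8353 = 0.7670
E(R_P) = R_f + β_P × MRP = 3.73% + 0.7670 × 4.87% = 7.47%

7.47%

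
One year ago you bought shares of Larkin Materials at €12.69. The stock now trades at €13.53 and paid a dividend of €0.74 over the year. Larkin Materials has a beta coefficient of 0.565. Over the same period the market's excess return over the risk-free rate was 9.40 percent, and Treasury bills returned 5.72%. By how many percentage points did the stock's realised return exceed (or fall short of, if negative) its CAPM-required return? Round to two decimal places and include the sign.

Realised HPR = (P1 + D1 − P0) / P0 = (13.53 + 0.74 − 12.69) / 12.69 = 1.58 / 12.69 = 12.4507%
CAPM required = R_f + β·MRP = 5.72% + 0.565 × 9.40% = 11.03100%
α = realised − required = 12.4507% − 11.03100% = +1.42%

+1.42%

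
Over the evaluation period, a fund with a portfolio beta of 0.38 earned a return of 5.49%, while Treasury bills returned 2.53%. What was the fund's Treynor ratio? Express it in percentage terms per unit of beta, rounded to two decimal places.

7.79%

Treynor = (R_P − R_f) / β_P = (5.49% − 2.53%) / 0.3800 = 2.96% / 0.3800 = 7.79%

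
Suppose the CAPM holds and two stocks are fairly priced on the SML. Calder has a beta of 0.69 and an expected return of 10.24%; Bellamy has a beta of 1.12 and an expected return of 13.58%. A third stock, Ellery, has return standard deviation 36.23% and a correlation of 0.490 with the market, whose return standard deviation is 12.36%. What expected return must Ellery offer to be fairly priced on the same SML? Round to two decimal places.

MRP = (13.58% − 10.24%) / (1.12 − 0.69) = 7.7674%
R_f = 10.24% − 0.69 × 7.7674% = 4.8805%
β_Ellery = ρ·σ_i/σ_m = 0.490 × 36.23 / 12.36 = 1.4363
E(R_Ellery) = R_f + β × MRP = 4.8805% + 1.4363 × 7.7674% = 16.04%

16.04%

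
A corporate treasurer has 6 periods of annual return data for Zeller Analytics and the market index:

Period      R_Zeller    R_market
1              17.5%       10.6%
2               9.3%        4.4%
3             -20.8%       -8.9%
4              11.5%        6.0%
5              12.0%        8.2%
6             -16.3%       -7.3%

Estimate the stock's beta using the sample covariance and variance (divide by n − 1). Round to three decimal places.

1.973

Mean R_i = (17.5 + 9.3 − 20.8 + 11.5 + 12.0 − 16.3) / 6 = 2.2000%
Mean R_m = (10.6 + 4.4 − 8.9 + 6.0 + 8.2 − 7.3) / 6 = 2.1667%
Σ(R_i − R̄_i)(R_m − R̄_m) = 669.3300  ⇒  Cov = 669.3300 / 5 = 133.8660
Σ(R_m − R̄_m)² = 339.2933  ⇒  Var(R_m) = 339.2933 / 5 = 67.8587
β = Cov / Var(R_m) = 133.8660 / 67.8587 = 1.9727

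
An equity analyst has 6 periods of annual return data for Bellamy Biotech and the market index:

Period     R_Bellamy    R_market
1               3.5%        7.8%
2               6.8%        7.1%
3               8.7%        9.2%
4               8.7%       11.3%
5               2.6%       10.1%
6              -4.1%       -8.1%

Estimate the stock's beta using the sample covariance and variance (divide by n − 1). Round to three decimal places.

0.582

Mean R_i = (3.5 + 6.8 + 8.7 + 8.7 + 2.6 − 4.1) / 6 = 4.3667%
Mean R_m = (7.8 + 7.1 + 9.2 + 11.3 + 10.1 − 8.1) / 6 = 6.2333%
Σ(R_i − R̄_i)(R_m − R̄_m) = 150.0867  ⇒  Cov = 150.0867 / 5 = 30.0173
Σ(R_m − R̄_m)² = 258.0733  ⇒  Var(R_m) = 258.0733 / 5 = 51.6147
β = Cov / Var(R_m) = 30.0173 / 51.6147 = 0.5816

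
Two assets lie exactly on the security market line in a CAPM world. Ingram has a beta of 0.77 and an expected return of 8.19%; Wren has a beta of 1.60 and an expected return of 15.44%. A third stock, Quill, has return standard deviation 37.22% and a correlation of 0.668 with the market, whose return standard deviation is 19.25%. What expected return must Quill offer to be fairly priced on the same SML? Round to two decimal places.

12.75%

MRP = (15.44% − 8.19%) / (1.60 − 0.77) = 8.7349%
R_f = 8.19% − 0.77 × 8.7349% = 1.4641%
β_Quill = ρ·σ_i/σ_m = 0.668 × 37.22 / 19.25 = 1.2916
E(R_Quill) = R_f + β × MRP = 1.4641% + 1.2916 × 8.7349% = 12.75%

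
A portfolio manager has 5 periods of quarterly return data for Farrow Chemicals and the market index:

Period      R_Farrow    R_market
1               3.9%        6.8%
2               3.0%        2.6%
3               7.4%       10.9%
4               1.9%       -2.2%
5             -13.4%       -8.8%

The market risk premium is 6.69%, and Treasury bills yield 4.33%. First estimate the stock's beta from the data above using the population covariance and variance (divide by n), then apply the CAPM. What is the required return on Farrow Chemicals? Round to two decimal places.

Mean R_i = (3.9 + 3.0 + 7.4 + 1.9 − 13.4) / 5 = 0.5600%
Mean R_m = (6.8 + 2.6 + 10.9 − 2.2 − 8.8) / 5 = 1.8600%
Σ(R_i − R̄_i)(R_m − R̄_m) = 223.5120  ⇒  Cov = 223.5120 / 5 = 44.7024
Σ(R_m − R̄_m)² = 236.7920  ⇒  Var(R_m) = 236.7920 / 5 = 47.3584
β = Cov / Var(R_m) = 44.7024 / 47.3584 = 0.9439
E(R) = R_f + β × MRP = 4.33% + 0.9439 × 6.69% = 10.64%

10.64%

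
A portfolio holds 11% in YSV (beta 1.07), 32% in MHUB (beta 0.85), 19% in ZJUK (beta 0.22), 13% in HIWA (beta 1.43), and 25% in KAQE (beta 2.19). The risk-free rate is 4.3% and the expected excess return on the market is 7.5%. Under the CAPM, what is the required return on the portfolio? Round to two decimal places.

β_P = Σ w_i β_i = 0.11×1.07 + 0.32×0.85 + 0.19×0.22 + 0.13×1.43 + 0.25×2.19 = 1.1649
E(R_P) = R_f + β_P × MRP = 4.3% + 1.1649 × 7.5% = 13.04%

13.04%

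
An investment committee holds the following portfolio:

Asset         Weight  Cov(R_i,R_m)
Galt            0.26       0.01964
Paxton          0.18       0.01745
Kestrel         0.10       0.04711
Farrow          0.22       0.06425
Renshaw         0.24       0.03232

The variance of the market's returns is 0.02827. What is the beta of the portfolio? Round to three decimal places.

1.233

β_Galt = 0.01964 / 0.02827 = 0.6947
β_Paxton = 0.01745 / 0.02827 = 0.6173
β_Kestrel = 0.04711 / 0.02827 = 1.6664
β_Farrow = 0.06425 / 0.02827 = 2.2727
β_Renshaw = 0.03232 / 0.02827 = 1.1433
β_P = Σ w_i β_i = 0.26×0.6947 + 0.18×0.6173 + 0.10×1.6664 + 0.22×2.2727 + 0.24×1.1433 = 1.2328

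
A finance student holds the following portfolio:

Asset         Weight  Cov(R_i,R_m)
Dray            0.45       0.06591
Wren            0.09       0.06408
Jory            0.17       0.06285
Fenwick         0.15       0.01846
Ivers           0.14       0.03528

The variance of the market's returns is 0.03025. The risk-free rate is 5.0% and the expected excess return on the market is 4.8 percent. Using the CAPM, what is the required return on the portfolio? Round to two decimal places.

13.54%

β_Dray = 0.06591 / 0.03025 = 2.1788
β_Wren = 0.06408 / 0.03025 = 2.1183
β_Jory = 0.06285 / 0.03025 = 2.0777
β_Fenwick = 0.01846 / 0.03025 = 0.6102
β_Ivers = 0.03528 / 0.03025 = 1.1663
β_P = Σ w_i β_i = 0.45×2.1788 + 0.09×2.1183 + 0.17×2.0777 + 0.15×0.6102 + 0.14×1.1663 = 1.7791
E(R_P) = R_f + β_P × MRP = 5.0% + 1.7791 × 4.8% = 13.54%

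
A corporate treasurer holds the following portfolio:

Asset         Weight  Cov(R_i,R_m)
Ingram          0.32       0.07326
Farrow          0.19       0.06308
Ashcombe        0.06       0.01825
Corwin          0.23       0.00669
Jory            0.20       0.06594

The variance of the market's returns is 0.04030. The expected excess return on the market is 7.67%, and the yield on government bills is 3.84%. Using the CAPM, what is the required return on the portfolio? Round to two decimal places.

β_Ingram = 0.07326 / 0.04030 = 1.8179
β_Farrow = 0.06308 / 0.04030 = 1.5653
β_Ashcombe = 0.01825 / 0.04030 = 0.4529
β_Corwin = 0.00669 / 0.04030 = 0.1660
β_Jory = 0.06594 / 0.04030 = 1.6362
β_P = Σ w_i β_i = 0.32×1.8179 + 0.19×1.5653 + 0.06×0.4529 + 0.23×0.1660 + 0.20×1.6362 = 1.2717
E(R_P) = R_f + β_P × MRP = 3.84% + 1.2717 × 7.67% = 13.59%

13.59%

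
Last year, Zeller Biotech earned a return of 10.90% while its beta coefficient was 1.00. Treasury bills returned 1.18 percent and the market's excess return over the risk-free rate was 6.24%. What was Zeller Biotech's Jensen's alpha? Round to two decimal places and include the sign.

CAPM benchmark = R_f + β(R_m − R_f) = 1.18% + 1.00 × 6.24% = 7.4200%
α = actual − benchmark = 10.90% − 7.4200% = +3.48%

+3.48%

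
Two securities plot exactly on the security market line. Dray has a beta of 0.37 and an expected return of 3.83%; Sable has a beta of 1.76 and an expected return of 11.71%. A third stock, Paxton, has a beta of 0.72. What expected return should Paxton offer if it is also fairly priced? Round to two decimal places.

MRP (SML slope) = (11.71% − 3.83%) / (1.76 − 0.37) = 7.88% / 1.39 = 5.6691%
R_f (intercept) = 3.83% − 0.37 × 5.6691% = 1.7324%
E(R_Paxton) = R_f + β × MRP = 1.7324% + 0.72 × 5.6691% = 5.81%

5.81%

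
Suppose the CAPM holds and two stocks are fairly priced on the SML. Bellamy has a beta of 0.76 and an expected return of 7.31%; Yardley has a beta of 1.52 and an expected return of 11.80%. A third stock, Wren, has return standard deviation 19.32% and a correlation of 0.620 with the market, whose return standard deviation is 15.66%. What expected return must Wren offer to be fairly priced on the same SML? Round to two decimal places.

7.34%

MRP = (11.80% − 7.31%) / (1.52 − 0.76) = 5.9079%
R_f = 7.31% − 0.76 × 5.9079% = 2.8200%
β_Wren = ρ·σ_i/σ_m = 0.620 × 19.32 / 15.66 = 0.7649
E(R_Wren) = R_f + β × MRP = 2.8200% + 0.7649 × 5.9079% = 7.34%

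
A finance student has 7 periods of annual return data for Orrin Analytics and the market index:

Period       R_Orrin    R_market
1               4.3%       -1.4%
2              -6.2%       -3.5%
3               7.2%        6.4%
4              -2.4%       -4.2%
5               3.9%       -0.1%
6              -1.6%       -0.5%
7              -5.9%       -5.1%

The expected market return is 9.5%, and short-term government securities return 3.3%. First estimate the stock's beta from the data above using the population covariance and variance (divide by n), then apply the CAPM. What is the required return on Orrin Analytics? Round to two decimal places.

10.37%

Mean R_i = (4.3 − 6.2 + 7.2 − 2.4 + 3.9 − 1.6 − 5.9) / 7 = -0.1000%
Mean R_m = (-1.4 − 3.5 + 6.4 − 4.2 − 0.1 − 0.5 − 5.1) / 7 = -1.2000%
Σ(R_i − R̄_i)(R_m − R̄_m) = 101.5000  ⇒  Cov = 101.5000 / 7 = 14.5000
Σ(R_m − R̄_m)² = 89.0000  ⇒  Var(R_m) = 89.0000 / 7 = 12.7143
β = Cov / Var(R_m) = 14.5000 / 12.7143 = 1.1404
MRP = 9.5% − 3.3% = 6.20%
E(R) = R_f + β × MRP = 3.3% + 1.1404 × 6.2% = 10.37%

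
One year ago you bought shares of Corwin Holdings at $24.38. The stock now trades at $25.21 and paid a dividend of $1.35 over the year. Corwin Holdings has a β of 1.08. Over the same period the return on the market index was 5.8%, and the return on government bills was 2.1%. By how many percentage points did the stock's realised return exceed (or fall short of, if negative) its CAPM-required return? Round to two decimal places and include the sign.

Realised HPR = (P1 + D1 − P0) / P0 = (25.21 + 1.35 − 24.38) / 24.38 = 2.18 / 24.38 = 8.9418%
MRP = 5.8% − 2.1% = 3.70%
CAPM required = R_f + β·MRP = 2.1% + 1.08 × 3.7% = 6.0960%
α = realised − required = 8.9418% − 6.0960% = +2.85%

+2.85%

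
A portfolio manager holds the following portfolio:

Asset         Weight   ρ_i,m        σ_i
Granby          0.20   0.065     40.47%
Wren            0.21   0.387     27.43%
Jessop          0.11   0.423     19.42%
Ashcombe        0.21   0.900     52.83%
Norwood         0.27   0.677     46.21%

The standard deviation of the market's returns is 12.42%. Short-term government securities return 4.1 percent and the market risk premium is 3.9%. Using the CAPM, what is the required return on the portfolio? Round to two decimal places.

11.04%

β_Granby = 0.065 × 40.47% / 12.42% = 0.2118
β_Wren = 0.387 × 27.43% / 12.42% = 0.8547
β_Jessop = 0.423 × 19.42% / 12.42% = 0.6614
β_Ashcombe = 0.900 × 52.83% / 12.42% = 3.8283
β_Norwood = 0.677 × 46.21% / 12.42% = 2.5189
β_P = Σ w_i β_i = 0.20×0.2118 + 0.21×0.8547 + 0.11×0.6614 + 0.21×3.8283 + 0.27×2.5189 = 1.7786
E(R_P) = R_f + β_P × MRP = 4.1% + 1.7786 × 3.9% = 11.04%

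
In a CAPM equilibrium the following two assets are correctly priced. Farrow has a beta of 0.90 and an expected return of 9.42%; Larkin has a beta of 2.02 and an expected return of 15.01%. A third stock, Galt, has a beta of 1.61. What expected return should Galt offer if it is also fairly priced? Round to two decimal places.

12.96%

MRP (SML slope) = (15.01% − 9.42%) / (2.02 − 0.90) = 5.59% / 1.12 = 4.9911%
R_f (intercept) = 9.42% − 0.90 × 4.9911% = 4.9280%
E(R_Galt) = R_f + β × MRP = 4.9280% + 1.61 × 4.9911% = 12.96%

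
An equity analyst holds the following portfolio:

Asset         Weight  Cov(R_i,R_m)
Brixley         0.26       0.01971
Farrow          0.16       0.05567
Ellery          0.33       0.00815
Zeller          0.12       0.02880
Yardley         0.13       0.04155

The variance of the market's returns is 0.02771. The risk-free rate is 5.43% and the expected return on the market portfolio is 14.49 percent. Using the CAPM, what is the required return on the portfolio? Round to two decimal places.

β_Brixley = 0.01971 / 0.02771 = 0.7113
β_Farrow = 0.05567 / 0.02771 = 2.0090
β_Ellery = 0.00815 / 0.02771 = 0.2941
β_Zeller = 0.02880 / 0.02771 = 1.0393
β_Yardley = 0.04155 / 0.02771 = 1.4995
β_P = Σ w_i β_i = 0.26×0.7113 + 0.16×2.0090 + 0.33×0.2941 + 0.12×1.0393 + 0.13×1.4995 = 0.9231
MRP = 14.49% − 5.43% = 9.06%
E(R_P) = R_f + β_P × MRP = 5.43% + 0.9231 × 9.06% = 13.79%

13.79%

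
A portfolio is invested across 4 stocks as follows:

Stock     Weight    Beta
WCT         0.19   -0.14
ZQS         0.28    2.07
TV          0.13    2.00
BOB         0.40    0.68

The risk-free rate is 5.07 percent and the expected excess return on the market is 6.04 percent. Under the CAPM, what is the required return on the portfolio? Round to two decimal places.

11.62%

β_P = Σ w_i β_i = 0.19×-0.14 + 0.28×2.07 + 0.13×2.00 + 0.40×0.68 = 1.0850
E(R_P) = R_f + β_P × MRP = 5.07% + 1.0850 × 6.04% = 11.62%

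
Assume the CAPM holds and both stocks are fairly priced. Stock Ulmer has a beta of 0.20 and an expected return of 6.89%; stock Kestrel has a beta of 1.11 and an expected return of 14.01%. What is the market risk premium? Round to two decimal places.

Both satisfy E(R) = R_f + β·MRP, so the slope of the SML is
MRP = (14.01% − 6.89%) / (1.11 − 0.20) = 7.12% / 0.91 = 7.8242%

7.82%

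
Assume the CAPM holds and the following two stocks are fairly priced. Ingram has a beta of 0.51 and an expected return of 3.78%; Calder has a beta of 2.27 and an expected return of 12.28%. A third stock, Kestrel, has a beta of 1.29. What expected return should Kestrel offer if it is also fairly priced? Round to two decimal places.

7.55%

MRP (SML slope) = (12.28% − 3.78%) / (2.27 − 0.51) = 8.50% / 1.76 = 4.8295%
R_f (intercept) = 3.78% − 0.51 × 4.8295% = 1.3170%
E(R_Kestrel) = R_f + β × MRP = 1.3170% + 1.29 × 4.8295% = 7.55%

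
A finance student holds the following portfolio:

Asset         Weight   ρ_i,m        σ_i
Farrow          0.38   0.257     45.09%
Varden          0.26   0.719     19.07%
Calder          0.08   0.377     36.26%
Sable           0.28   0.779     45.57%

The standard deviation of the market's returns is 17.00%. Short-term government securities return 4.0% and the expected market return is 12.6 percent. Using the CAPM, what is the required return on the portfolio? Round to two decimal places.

β_Farrow = 0.257 × 45.09% / 17.00% = 0.6817
β_Varden = 0.719 × 19.07% / 17.00% = 0.8065
β_Calder = 0.377 × 36.26% / 17.00% = 0.8041
β_Sable = 0.779 × 45.57% / 17.00% = 2.0882
β_P = Σ w_i β_i = 0.38×0.6817 + 0.26×0.8065 + 0.08×0.8041 + 0.28×2.0882 = 1.1178
MRP = 12.6% − 4.0% = 8.60%
E(R_P) = R_f + β_P × MRP = 4.0% + 1.1178 × 8.6% = 13.61%

13.61%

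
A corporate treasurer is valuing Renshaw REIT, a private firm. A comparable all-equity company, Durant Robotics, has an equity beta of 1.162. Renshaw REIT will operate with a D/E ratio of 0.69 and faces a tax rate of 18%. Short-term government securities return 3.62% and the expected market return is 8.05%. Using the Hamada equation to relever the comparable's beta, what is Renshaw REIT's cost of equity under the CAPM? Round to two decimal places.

11.68%

β_L = β_U × [1 + (1 − t)(D/E)] = 1.162 × [1 + (1 − 0.18) × 0.69]
    = 1.162 × [1 + 0.82 × 0.69] = 1.162 × 1.5658 = 1.8195
MRP = 8.05% − 3.62% = 4.43%
E(R) = R_f + β_L × MRP = 3.62% + 1.8195 × 4.43% = 11.68%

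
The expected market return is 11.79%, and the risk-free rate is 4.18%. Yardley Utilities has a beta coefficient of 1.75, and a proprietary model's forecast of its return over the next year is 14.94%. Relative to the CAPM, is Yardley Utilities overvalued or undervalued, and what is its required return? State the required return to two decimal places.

MRP = 11.79% − 4.18% = 7.61%
Required return = R_f + β·MRP = 4.18% + 1.75 × 7.61% = 17.50%
Forecast 14.94% < required 17.50% → the stock plots below the SML → overvalued.

Overvalued; required return 17.50%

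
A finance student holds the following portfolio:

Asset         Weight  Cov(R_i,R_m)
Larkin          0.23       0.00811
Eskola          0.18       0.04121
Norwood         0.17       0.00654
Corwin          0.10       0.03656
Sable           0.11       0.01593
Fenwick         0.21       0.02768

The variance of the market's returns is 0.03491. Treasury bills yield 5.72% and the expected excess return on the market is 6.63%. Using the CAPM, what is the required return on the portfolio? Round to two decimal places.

9.83%

β_Larkin = 0.00811 / 0.03491 = 0.2323
β_Eskola = 0.04121 / 0.03491 = 1.1805
β_Norwood = 0.00654 / 0.03491 = 0.1873
β_Corwin = 0.03656 / 0.03491 = 1.0473
β_Sable = 0.01593 / 0.03491 = 0.4563
β_Fenwick = 0.02768 / 0.03491 = 0.7929
β_P = Σ w_i β_i = 0.23×0.2323 + 0.18×1.1805 + 0.17×0.1873 + 0.10×1.0473 + 0.11×0.4563 + 0.21×0.7929 = 0.6192
E(R_P) = R_f + β_P × MRP = 5.72% + 0.6192 × 6.63% = 9.83%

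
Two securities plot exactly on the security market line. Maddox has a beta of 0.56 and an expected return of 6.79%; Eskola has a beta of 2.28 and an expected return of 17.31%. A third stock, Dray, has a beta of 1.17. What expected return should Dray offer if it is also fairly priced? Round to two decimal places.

MRP (SML slope) = (17.31% − 6.79%) / (2.28 − 0.56) = 10.52% / 1.72 = 6.1163%
R_f (intercept) = 6.79% − 0.56 × 6.1163% = 3.3649%
E(R_Dray) = R_f + β × MRP = 3.3649% + 1.17 × 6.1163% = 10.52%

10.52%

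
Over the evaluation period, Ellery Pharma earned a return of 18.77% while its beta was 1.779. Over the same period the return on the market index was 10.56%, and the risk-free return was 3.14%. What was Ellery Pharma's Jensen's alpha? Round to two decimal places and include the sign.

+2.43%

Market excess return = 10.56% − 3.14% = 7.42%
CAPM benchmark = R_f + β(R_m − R_f) = 3.14% + 1.779 × 7.42% = 16.34018%
α = actual − benchmark = 18.77% − 16.34018% = +2.43%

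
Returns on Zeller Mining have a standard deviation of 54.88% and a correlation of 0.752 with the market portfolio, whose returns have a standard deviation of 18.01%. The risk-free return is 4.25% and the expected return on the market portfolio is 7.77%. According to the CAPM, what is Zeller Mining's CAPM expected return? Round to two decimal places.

12.32%

β = ρ × σ_i / σ_m = 0.752 × 54.88% / 18.01% = 2.2915
MRP = 7.77% − 4.25% = 3.52%
E(R) = 4.25% + 2.2915 × 3.52% = 12.32%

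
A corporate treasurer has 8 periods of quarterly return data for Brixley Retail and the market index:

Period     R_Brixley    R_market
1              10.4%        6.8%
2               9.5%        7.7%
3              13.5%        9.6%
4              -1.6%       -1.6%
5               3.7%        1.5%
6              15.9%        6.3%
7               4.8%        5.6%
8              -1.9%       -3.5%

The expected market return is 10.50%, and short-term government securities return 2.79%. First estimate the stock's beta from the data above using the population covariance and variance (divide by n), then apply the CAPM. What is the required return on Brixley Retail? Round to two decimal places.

12.53%

Mean R_i = (10.4 + 9.5 + 13.5 − 1.6 + 3.7 + 15.9 + 4.8 − 1.9) / 8 = 6.7875%
Mean R_m = (6.8 + 7.7 + 9.6 − 1.6 + 1.5 + 6.3 + 5.6 − 3.5) / 8 = 4.0500%
Σ(R_i − R̄_i)(R_m − R̄_m) = 195.3650  ⇒  Cov = 195.3650 / 8 = 24.4206
Σ(R_m − R̄_m)² = 154.5800  ⇒  Var(R_m) = 154.5800 / 8 = 19.3225
β = Cov / Var(R_m) = 24.4206 / 19.3225 = 1.2638
MRP = 10.50% − 2.79% = 7.71%
E(R) = R_f + β × MRP = 2.79% + 1.2638 × 7.71% = 12.53%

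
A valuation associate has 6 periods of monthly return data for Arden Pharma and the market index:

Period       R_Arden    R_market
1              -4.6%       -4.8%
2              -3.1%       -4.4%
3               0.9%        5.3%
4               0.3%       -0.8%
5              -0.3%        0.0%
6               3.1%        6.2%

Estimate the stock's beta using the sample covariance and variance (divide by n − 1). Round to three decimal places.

0.553

Mean R_i = (-4.6 − 3.1 + 0.9 + 0.3 − 0.3 + 3.1) / 6 = -0.6167%
Mean R_m = (-4.8 − 4.4 + 5.3 − 0.8 + 0.0 + 6.2) / 6 = 0.2500%
Σ(R_i − R̄_i)(R_m − R̄_m) = 60.3950  ⇒  Cov = 60.3950 / 5 = 12.0790
Σ(R_m − R̄_m)² = 109.1950  ⇒  Var(R_m) = 109.1950 / 5 = 21.8390
β = Cov / Var(R_m) = 12.0790 / 21.8390 = 0.5531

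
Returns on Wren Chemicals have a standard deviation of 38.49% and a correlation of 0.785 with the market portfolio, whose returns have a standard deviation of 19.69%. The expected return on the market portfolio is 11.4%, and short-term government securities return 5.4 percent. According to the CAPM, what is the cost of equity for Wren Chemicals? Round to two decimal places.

14.61%

β = ρ × σ_i / σ_m = 0.785 × 38.49% / 19.69% = 1.5345
MRP = 11.4% − 5.4% = 6.00%
E(R) = 5.4% + 1.5345 × 6.0% = 14.61%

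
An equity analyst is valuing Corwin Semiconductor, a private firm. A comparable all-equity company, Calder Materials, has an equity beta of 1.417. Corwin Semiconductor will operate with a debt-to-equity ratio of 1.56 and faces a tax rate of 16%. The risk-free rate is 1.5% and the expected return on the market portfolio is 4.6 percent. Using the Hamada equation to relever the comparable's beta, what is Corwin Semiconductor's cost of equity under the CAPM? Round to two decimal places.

β_L = β_U × [1 + (1 − t)(D/E)] = 1.417 × [1 + (1 − 0.16) × 1.56]
    = 1.417 × [1 + 0.84 × 1.56] = 1.417 × 2.3104 = 3.2738
MRP = 4.6% − 1.5% = 3.10%
E(R) = R_f + β_L × MRP = 1.5% + 3.2738 × 3.1% = 11.65%

11.65%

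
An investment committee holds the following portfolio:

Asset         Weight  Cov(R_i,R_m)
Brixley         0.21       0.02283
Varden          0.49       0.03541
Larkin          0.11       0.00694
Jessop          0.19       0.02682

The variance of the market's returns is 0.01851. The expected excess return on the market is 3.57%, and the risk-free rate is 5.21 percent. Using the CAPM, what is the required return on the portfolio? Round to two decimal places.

10.61%

β_Brixley = 0.02283 / 0.01851 = 1.2334
β_Varden = 0.03541 / 0.01851 = 1.9130
β_Larkin = 0.00694 / 0.01851 = 0.3749
β_Jessop = 0.02682 / 0.01851 = 1.4489
β_P = Σ w_i β_i = 0.21×1.2334 + 0.49×1.9130 + 0.11×0.3749 + 0.19×1.4489 = 1.5129
E(R_P) = R_f + β_P × MRP = 5.21% + 1.5129 × 3.57% = 10.61%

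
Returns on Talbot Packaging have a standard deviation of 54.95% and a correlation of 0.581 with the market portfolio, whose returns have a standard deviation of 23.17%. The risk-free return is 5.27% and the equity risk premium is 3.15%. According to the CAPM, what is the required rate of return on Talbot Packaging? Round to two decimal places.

9.61%

β = ρ × σ_i / σ_m = 0.581 × 54.95% / 23.17% = 1.3779
E(R) = 5.27% + 1.3779 × 3.15% = 9.61%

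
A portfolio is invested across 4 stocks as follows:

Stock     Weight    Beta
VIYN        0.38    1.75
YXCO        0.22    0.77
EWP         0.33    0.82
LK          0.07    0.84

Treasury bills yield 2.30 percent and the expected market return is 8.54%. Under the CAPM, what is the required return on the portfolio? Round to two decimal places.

β_P = Σ w_i β_i = 0.38×1.75 + 0.22×0.77 + 0.33×0.82 + 0.07×0.84 = 1.1638
MRP = 8.54% − 2.30% = 6.24%
E(R_P) = R_f + β_P × MRP = 2.30% + 1.1638 × 6.24% = 9.56%

9.56%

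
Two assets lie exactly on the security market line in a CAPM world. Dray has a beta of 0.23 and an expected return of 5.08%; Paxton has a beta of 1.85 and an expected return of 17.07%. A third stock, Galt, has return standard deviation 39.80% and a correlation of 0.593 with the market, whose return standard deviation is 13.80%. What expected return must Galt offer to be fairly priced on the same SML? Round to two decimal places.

MRP = (17.07% − 5.08%) / (1.85 − 0.23) = 7.4012%
R_f = 5.08% − 0.23 × 7.4012% = 3.3777%
β_Galt = ρ·σ_i/σ_m = 0.593 × 39.80 / 13.80 = 1.7102
E(R_Galt) = R_f + β × MRP = 3.3777% + 1.7102 × 7.4012% = 16.04%

16.04%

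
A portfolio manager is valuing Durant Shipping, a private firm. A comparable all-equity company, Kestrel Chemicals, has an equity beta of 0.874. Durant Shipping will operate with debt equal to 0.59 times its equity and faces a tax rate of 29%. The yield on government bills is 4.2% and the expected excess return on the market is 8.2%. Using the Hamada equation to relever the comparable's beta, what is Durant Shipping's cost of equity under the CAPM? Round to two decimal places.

14.37%

β_L = β_U × [1 + (1 − t)(D/E)] = 0.874 × [1 + (1 − 0.29) × 0.59]
    = 0.874 × [1 + 0.71 × 0.59] = 0.874 × 1.4189 = 1.2401
E(R) = R_f + β_L × MRP = 4.2% + 1.2401 × 8.2% = 14.37%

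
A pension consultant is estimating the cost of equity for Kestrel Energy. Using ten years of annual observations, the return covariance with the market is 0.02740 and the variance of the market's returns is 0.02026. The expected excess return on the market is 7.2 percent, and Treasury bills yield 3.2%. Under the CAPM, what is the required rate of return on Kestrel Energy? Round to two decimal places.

β = Cov(R_i, R_m) / Var(R_m) = 0.02740 / 0.02026 = 1.3524
E(R) = R_f + β × MRP = 3.2% + 1.3524 × 7.2% = 12.94%

12.94%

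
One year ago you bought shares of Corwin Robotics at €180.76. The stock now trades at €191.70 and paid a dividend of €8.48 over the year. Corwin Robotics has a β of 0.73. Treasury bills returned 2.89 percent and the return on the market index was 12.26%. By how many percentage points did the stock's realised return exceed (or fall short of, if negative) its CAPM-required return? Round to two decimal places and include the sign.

Realised HPR = (P1 + D1 − P0) / P0 = (191.70 + 8.48 − 180.76) / 180.76 = 19.42 / 180.76 = 10.7435%
MRP = 12.26% − 2.89% = 9.37%
CAPM required = R_f + β·MRP = 2.89% + 0.73 × 9.37% = 9.7301%
α = realised − required = 10.7435% − 9.7301% = +1.01%

+1.01%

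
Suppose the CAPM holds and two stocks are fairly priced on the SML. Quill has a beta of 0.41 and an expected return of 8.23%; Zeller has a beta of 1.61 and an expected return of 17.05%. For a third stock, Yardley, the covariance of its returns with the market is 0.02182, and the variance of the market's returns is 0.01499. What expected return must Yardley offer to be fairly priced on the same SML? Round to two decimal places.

15.92%

MRP = (17.05% − 8.23%) / (1.61 − 0.41) = 7.3500%
R_f = 8.23% − 0.41 × 7.3500% = 5.2165%
β_Yardley = Cov / Var(R_m) = 0.02182 / 0.01499 = 1.4556
E(R_Yardley) = R_f + β × MRP = 5.2165% + 1.4556 × 7.3500% = 15.92%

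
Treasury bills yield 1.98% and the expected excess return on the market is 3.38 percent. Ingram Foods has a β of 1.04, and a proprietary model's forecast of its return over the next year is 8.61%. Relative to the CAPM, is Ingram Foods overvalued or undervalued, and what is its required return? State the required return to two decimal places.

Required return = R_f + β·MRP = 1.98% + 1.04 × 3.38% = 5.50%
Forecast 8.61% > required 5.50% → the stock plots above the SML → undervalued.

Undervalued; required return 5.50%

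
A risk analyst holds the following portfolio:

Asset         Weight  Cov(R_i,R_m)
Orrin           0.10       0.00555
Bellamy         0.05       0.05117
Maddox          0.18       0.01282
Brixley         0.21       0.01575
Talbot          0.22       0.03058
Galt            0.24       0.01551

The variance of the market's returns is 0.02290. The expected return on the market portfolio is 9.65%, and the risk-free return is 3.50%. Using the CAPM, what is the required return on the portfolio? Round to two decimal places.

8.65%

β_Orrin = 0.00555 / 0.02290 = 0.2424
β_Bellamy = 0.05117 / 0.02290 = 2.2345
β_Maddox = 0.01282 / 0.02290 = 0.5598
β_Brixley = 0.01575 / 0.02290 = 0.6878
β_Talbot = 0.03058 / 0.02290 = 1.3354
β_Galt = 0.01551 / 0.02290 = 0.6773
β_P = Σ w_i β_i = 0.10×0.2424 + 0.05×2.2345 + 0.18×0.5598 + 0.21×0.6878 + 0.22×1.3354 + 0.24×0.6773 = 0.8375
MRP = 9.65% − 3.50% = 6.15%
E(R_P) = R_f + β_P × MRP = 3.50% + 0.8375 × 6.15% = 8.65%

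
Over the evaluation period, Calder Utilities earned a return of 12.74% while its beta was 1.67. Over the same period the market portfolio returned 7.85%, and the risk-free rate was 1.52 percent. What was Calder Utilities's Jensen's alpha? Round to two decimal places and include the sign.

+0.65%

Market excess return = 7.85% − 1.52% = 6.33%
CAPM benchmark = R_f + β(R_m − R_f) = 1.52% + 1.67 × 6.33% = 12.0911%
α = actual − benchmark = 12.74% − 12.0911% = +0.65%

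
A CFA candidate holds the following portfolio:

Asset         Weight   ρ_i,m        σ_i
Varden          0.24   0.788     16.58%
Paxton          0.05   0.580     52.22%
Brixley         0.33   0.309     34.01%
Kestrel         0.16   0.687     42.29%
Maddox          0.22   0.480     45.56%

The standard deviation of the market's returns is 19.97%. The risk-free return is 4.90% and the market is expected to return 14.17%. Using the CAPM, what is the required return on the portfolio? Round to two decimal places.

β_Varden = 0.788 × 16.58% / 19.97% = 0.6542
β_Paxton = 0.580 × 52.22% / 19.97% = 1.5167
β_Brixley = 0.309 × 34.01% / 19.97% = 0.5262
β_Kestrel = 0.687 × 42.29% / 19.97% = 1.4548
β_Maddox = 0.480 × 45.56% / 19.97% = 1.0951
β_P = Σ w_i β_i = 0.24×0.6542 + 0.05×1.5167 + 0.33×0.5262 + 0.16×1.4548 + 0.22×1.0951 = 0.8802
MRP = 14.17% − 4.90% = 9.27%
E(R_P) = R_f + β_P × MRP = 4.90% + 0.8802 × 9.27% = 13.06%

13.06%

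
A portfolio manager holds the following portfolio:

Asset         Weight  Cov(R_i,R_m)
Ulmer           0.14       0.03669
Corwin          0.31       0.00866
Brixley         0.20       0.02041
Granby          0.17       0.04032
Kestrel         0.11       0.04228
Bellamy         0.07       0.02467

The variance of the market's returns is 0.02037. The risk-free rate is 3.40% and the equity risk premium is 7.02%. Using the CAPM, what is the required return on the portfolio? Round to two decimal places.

12.06%

β_Ulmer = 0.03669 / 0.02037 = 1.8012
β_Corwin = 0.00866 / 0.02037 = 0.4251
β_Brixley = 0.02041 / 0.02037 = 1.0020
β_Granby = 0.04032 / 0.02037 = 1.9794
β_Kestrel = 0.04228 / 0.02037 = 2.0756
β_Bellamy = 0.02467 / 0.02037 = 1.2111
β_P = Σ w_i β_i = 0.14×1.8012 + 0.31×0.4251 + 0.20×1.0020 + 0.17×1.9794 + 0.11×2.0756 + 0.07×1.2111 = 1.2339
E(R_P) = R_f + β_P × MRP = 3.40% + 1.2339 × 7.02% = 12.06%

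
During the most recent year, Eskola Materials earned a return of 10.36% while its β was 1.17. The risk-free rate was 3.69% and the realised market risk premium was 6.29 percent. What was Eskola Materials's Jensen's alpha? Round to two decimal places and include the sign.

-0.69%

CAPM benchmark = R_f + β(R_m − R_f) = 3.69% + 1.17 × 6.29% = 11.0493%
α = actual − benchmark = 10.36% − 11.0493% = -0.69%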